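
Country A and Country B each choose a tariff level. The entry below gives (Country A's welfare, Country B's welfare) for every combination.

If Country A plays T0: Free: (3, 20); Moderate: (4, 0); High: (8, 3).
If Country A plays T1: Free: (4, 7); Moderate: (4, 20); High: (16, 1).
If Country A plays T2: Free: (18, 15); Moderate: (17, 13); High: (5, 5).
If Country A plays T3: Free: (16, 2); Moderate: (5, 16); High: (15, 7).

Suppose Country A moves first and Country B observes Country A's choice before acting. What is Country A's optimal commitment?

Country B best-responds to each possible Country A move:
- T0: Country B compares 20, 0, 3 and picks Free; Country A would get 3.
- T1: Country B compares 7, 20, 1 and picks Moderate; Country A would get 4.
- T2: Country B compares 15, 13, 5 and picks Free; Country A would get 18.
- T3: Country B compares 2, 16, 7 and picks Moderate; Country A would get 5.
Maximizing over 3, 4, 18, 5, Country A chooses T2. Subgame-perfect outcome: (T2, Free) with payoffs (18, 15).

T2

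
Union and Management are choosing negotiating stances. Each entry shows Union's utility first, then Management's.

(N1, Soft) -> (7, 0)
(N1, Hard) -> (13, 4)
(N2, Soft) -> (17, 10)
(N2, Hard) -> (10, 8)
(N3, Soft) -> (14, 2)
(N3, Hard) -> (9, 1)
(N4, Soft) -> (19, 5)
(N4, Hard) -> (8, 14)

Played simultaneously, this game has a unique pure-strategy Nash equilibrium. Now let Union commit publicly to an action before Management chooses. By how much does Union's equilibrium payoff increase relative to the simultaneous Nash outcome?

4

Solve by backward induction (Union leads).
- N1 → Management plays Hard (best of 0, 4); Union gets 13.
- N2 → Management plays Soft (best of 10, 8); Union gets 17.
- N3 → Management plays Soft (best of 2, 1); Union gets 14.
- N4 → Management plays Hard (best of 5, 14); Union gets 8.
Maximizing over 13, 17, 14, 8, Union chooses N2. Subgame-perfect outcome: (N2, Soft) with payoffs (17, 10).
Now find the simultaneous Nash equilibrium.
Union's best replies: Soft→N4; Hard→N1.
Management's best replies: N1→Hard; N2→Soft; N3→Soft; N4→Hard.
Only (N1, Hard) has each player best-responding; Nash payoffs (13, 4).
Union's commitment gain: 17 − 13 = 4.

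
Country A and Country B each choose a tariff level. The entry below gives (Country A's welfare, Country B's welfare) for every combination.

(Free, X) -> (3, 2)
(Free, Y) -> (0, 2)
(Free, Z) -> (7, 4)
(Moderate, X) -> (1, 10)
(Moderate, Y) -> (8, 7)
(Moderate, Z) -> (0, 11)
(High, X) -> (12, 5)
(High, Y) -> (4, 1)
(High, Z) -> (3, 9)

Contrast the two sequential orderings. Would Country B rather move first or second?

If Country A leads: Country B's best replies are Free→Z, Moderate→Z, High→Z; Country A's induced payoffs 7, 0, 3; outcome (Free, Z), payoffs (7, 4).
If Country B leads: Country A's best replies are X→High, Y→Moderate, Z→Free; Country B's induced payoffs 5, 7, 4; outcome (Moderate, Y), payoffs (8, 7).
Country B gets 7 moving first and 4 moving second, so Country B prefers to move first.

first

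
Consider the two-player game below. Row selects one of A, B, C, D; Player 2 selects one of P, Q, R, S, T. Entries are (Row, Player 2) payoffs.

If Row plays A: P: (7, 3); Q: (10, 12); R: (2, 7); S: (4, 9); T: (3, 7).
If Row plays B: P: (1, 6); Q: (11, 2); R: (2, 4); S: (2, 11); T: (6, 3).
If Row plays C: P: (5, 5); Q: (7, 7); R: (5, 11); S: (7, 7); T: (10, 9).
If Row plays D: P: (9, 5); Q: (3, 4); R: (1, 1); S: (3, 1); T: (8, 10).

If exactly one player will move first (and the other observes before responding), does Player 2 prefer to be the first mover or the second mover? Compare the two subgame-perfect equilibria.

second

If Row leads: Player 2's best replies are A→Q, B→S, C→R, D→T; Row's induced payoffs 10, 2, 5, 8; outcome (A, Q), payoffs (10, 12).
If Player 2 leads: Row's best replies are P→D, Q→B, R→C, S→C, T→C; Player 2's induced payoffs 5, 2, 11, 7, 9; outcome (C, R), payoffs (5, 11).
Player 2 gets 11 moving first and 12 moving second, so Player 2 prefers to move second.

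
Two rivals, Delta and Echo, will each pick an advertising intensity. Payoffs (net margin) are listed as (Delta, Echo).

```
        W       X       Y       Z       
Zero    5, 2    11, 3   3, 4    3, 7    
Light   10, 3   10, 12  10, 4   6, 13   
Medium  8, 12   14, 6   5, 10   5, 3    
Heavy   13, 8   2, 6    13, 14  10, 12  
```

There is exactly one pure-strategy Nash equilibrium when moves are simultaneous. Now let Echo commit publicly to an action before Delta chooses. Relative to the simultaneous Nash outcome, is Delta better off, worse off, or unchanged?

unchanged

Work backward from Delta's decision.
- W: Delta compares 5, 10, 8, 13 and picks Heavy; Echo would get 8.
- X: Delta compares 11, 10, 14, 2 and picks Medium; Echo would get 6.
- Y: Delta compares 3, 10, 5, 13 and picks Heavy; Echo would get 14.
- Z: Delta compares 3, 6, 5, 10 and picks Heavy; Echo would get 12.
Echo's induced payoffs are 8, 6, 14, 12, so Echo commits to Y. Subgame-perfect outcome: (Heavy, Y) with payoffs (13, 14).
For the simultaneous game, intersect best replies.
Delta's best replies: W→Heavy; X→Medium; Y→Heavy; Z→Heavy.
Echo's best replies: Zero→Z; Light→Z; Medium→W; Heavy→Y.
Only (Heavy, Y) has each player best-responding; Nash payoffs (13, 14).
Delta earns 13 sequentially versus 13 at the Nash outcome: unchanged.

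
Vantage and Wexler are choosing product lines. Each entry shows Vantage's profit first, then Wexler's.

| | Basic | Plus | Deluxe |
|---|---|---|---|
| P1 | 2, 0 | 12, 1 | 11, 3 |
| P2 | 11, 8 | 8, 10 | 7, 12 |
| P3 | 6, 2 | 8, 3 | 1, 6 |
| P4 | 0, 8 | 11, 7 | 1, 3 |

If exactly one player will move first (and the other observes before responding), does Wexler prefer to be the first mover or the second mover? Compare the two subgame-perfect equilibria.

first

If Vantage leads: Wexler's best replies are P1→Deluxe, P2→Deluxe, P3→Deluxe, P4→Basic; Vantage's induced payoffs 11, 7, 1, 0; outcome (P1, Deluxe), payoffs (11, 3).
If Wexler leads: Vantage's best replies are Basic→P2, Plus→P1, Deluxe→P1; Wexler's induced payoffs 8, 1, 3; outcome (P2, Basic), payoffs (11, 8).
Wexler gets 8 moving first and 3 moving second, so Wexler prefers to move first.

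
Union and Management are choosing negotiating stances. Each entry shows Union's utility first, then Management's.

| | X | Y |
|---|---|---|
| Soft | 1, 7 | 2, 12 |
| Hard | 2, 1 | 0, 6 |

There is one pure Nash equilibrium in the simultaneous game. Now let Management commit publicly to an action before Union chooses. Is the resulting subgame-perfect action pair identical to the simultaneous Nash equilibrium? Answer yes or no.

Union best-responds to each possible Management move:
- X: Union compares 1, 2 and picks Hard; Management would get 1.
- Y: Union compares 2, 0 and picks Soft; Management would get 12.
Maximizing over 1, 12, Management chooses Y. Subgame-perfect outcome: (Soft, Y) with payoffs (2, 12).
Now find the simultaneous Nash equilibrium.
Union's best replies: X→Hard; Y→Soft.
Management's best replies: Soft→Y; Hard→Y.
The unique mutual best reply is (Soft, Y), giving (2, 12).
Sequential outcome (Soft, Y) coincides with the Nash profile (Soft, Y).

yes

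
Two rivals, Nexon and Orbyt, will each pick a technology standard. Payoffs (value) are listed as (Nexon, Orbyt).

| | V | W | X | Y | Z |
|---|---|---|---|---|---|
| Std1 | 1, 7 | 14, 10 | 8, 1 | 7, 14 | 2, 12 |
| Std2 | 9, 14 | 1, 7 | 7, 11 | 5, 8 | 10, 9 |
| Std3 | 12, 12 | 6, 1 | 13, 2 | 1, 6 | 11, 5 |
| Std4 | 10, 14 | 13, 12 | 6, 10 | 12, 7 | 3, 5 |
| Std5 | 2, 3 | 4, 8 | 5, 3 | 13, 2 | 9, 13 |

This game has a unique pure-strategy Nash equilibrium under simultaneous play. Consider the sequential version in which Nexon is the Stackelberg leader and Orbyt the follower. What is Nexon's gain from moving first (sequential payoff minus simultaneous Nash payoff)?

Orbyt best-responds to each possible Nexon move:
- Std1: Orbyt compares 7, 10, 1, 14, 12 and picks Y; Nexon would get 7.
- Std2: Orbyt compares 14, 7, 11, 8, 9 and picks V; Nexon would get 9.
- Std3: Orbyt compares 12, 1, 2, 6, 5 and picks V; Nexon would get 12.
- Std4: Orbyt compares 14, 12, 10, 7, 5 and picks V; Nexon would get 10.
- Std5: Orbyt compares 3, 8, 3, 2, 13 and picks Z; Nexon would get 9.
Among 7, 9, 12, 10, 9, the best is 12 at Std3. Subgame-perfect outcome: (Std3, V) with payoffs (12, 12).
Under simultaneous play:
Nexon's best replies: V→Std3; W→Std1; X→Std3; Y→Std5; Z→Std3.
Orbyt's best replies: Std1→Y; Std2→V; Std3→V; Std4→V; Std5→Z.
The unique mutual best reply is (Std3, V), giving (12, 12).
Nexon's commitment gain: 12 − 12 = 0.

0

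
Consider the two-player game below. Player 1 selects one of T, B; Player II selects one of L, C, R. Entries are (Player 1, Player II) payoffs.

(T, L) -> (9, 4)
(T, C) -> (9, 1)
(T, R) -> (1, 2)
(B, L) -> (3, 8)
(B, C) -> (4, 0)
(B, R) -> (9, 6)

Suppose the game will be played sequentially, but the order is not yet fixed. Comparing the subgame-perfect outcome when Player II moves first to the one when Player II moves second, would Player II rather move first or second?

first

If Player 1 leads: Player II's best replies are T→L, B→L; Player 1's induced payoffs 9, 3; outcome (T, L), payoffs (9, 4).
If Player II leads: Player 1's best replies are L→T, C→T, R→B; Player II's induced payoffs 4, 1, 6; outcome (B, R), payoffs (9, 6).
Player II gets 6 moving first and 4 moving second, so Player II prefers to move first.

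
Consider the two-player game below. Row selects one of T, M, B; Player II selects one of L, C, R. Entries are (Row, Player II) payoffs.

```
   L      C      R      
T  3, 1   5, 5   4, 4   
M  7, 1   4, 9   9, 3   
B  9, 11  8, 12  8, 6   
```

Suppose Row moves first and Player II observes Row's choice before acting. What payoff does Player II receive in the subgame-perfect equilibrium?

Solve by backward induction (Row leads).
- T: Player II compares 1, 5, 4 and picks C; Row would get 5.
- M: Player II compares 1, 9, 3 and picks C; Row would get 4.
- B: Player II compares 11, 12, 6 and picks C; Row would get 8.
Maximizing over 5, 4, 8, Row chooses B. Subgame-perfect outcome: (B, C) with payoffs (8, 12).

12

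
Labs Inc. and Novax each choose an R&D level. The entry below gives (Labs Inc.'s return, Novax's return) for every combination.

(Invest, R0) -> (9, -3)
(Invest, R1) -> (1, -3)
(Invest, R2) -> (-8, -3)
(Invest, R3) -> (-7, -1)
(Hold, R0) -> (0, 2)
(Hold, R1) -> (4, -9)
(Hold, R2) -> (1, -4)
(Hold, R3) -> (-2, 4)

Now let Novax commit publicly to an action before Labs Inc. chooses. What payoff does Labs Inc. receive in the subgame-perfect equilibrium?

Solve by backward induction (Novax leads).
- R0: BR = Invest, leader payoff -3.
- R1: BR = Hold, leader payoff -9.
- R2: BR = Hold, leader payoff -4.
- R3: BR = Hold, leader payoff 4.
Maximizing over -3, -9, -4, 4, Novax chooses R3. Subgame-perfect outcome: (Hold, R3) with payoffs (-2, 4).

-2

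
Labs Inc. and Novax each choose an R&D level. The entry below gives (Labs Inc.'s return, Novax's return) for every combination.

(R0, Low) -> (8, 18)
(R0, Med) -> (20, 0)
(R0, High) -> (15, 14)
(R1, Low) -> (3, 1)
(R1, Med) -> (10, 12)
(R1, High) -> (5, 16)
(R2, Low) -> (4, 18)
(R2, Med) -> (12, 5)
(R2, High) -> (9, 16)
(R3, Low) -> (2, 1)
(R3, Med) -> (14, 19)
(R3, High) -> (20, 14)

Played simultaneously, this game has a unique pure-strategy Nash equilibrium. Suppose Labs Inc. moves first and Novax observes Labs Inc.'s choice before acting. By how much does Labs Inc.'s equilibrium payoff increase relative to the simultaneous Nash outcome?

6

Backward induction with Labs Inc. moving first.
- R0: Novax compares 18, 0, 14 and picks Low; Labs Inc. would get 8.
- R1: Novax compares 1, 12, 16 and picks High; Labs Inc. would get 5.
- R2: Novax compares 18, 5, 16 and picks Low; Labs Inc. would get 4.
- R3: Novax compares 1, 19, 14 and picks Med; Labs Inc. would get 14.
Labs Inc.'s induced payoffs are 8, 5, 4, 14, so Labs Inc. commits to R3. Subgame-perfect outcome: (R3, Med) with payoffs (14, 19).
For the simultaneous game, intersect best replies.
Labs Inc.'s best replies: Low→R0; Med→R0; High→R3.
Novax's best replies: R0→Low; R1→High; R2→Low; R3→Med.
Only (R0, Low) has each player best-responding; Nash payoffs (8, 18).
Labs Inc.'s commitment gain: 14 − 8 = 6.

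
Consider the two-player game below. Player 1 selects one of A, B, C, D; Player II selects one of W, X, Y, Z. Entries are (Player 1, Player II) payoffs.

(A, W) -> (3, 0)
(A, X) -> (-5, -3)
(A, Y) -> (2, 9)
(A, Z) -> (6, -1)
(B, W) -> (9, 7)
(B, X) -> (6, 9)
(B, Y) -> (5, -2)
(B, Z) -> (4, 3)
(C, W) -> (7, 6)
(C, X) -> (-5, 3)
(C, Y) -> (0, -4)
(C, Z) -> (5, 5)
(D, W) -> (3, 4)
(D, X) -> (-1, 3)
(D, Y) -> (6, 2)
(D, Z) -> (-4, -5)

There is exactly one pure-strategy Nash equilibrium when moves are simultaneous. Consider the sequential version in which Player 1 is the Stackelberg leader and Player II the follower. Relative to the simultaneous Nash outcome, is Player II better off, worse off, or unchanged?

Solve by backward induction (Player 1 leads).
- A: Player II compares 0, -3, 9, -1 and picks Y; Player 1 would get 2.
- B: Player II compares 7, 9, -2, 3 and picks X; Player 1 would get 6.
- C: Player II compares 6, 3, -4, 5 and picks W; Player 1 would get 7.
- D: Player II compares 4, 3, 2, -5 and picks W; Player 1 would get 3.
Player 1's induced payoffs are 2, 6, 7, 3, so Player 1 commits to C. Subgame-perfect outcome: (C, W) with payoffs (7, 6).
Now find the simultaneous Nash equilibrium.
Player 1's best replies: W→B; X→B; Y→D; Z→A.
Player II's best replies: A→Y; B→X; C→W; D→W.
Only (B, X) has each player best-responding; Nash payoffs (6, 9).
Player II earns 6 sequentially versus 9 at the Nash outcome: worse off.

worse off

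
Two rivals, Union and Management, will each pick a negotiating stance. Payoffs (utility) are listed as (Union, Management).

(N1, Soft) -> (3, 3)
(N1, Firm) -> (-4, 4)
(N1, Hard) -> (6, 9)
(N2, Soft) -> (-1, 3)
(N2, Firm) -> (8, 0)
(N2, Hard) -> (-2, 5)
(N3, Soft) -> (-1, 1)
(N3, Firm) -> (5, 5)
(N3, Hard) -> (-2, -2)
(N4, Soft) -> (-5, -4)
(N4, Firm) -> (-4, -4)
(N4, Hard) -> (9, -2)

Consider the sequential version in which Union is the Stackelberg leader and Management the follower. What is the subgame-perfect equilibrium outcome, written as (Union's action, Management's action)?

(N4, Hard)

Solve by backward induction (Union leads).
- N1: BR = Hard, leader payoff 6.
- N2: BR = Hard, leader payoff -2.
- N3: BR = Firm, leader payoff 5.
- N4: BR = Hard, leader payoff 9.
Maximizing over 6, -2, 5, 9, Union chooses N4. Subgame-perfect outcome: (N4, Hard) with payoffs (9, -2).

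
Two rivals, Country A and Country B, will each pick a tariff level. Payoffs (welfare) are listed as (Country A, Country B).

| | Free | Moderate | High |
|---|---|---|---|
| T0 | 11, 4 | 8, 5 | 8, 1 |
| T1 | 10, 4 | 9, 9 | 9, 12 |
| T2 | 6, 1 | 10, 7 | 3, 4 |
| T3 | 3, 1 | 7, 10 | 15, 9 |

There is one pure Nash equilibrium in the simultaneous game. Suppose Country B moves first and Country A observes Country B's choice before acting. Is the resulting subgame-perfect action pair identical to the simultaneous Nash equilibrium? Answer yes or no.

Work backward from Country A's decision.
- Free: BR = T0, leader payoff 4.
- Moderate: BR = T2, leader payoff 7.
- High: BR = T3, leader payoff 9.
Country B's induced payoffs are 4, 7, 9, so Country B commits to High. Subgame-perfect outcome: (T3, High) with payoffs (15, 9).
Now find the simultaneous Nash equilibrium.
Country A's best replies: Free→T0; Moderate→T2; High→T3.
Country B's best replies: T0→Moderate; T1→High; T2→Moderate; T3→Moderate.
The unique mutual best reply is (T2, Moderate), giving (10, 7).
Sequential outcome (T3, High) differs from the Nash profile (T2, Moderate).

no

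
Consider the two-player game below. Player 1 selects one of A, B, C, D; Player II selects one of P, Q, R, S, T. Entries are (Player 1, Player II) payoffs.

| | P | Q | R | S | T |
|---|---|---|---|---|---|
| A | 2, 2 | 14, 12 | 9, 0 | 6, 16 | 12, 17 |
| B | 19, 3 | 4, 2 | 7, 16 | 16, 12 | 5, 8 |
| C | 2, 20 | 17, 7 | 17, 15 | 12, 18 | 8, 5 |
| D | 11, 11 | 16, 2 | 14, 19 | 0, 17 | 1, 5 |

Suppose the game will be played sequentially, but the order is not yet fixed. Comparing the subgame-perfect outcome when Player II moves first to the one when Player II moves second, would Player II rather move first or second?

If Player 1 leads: Player II's best replies are A→T, B→R, C→P, D→R; Player 1's induced payoffs 12, 7, 2, 14; outcome (D, R), payoffs (14, 19).
If Player II leads: Player 1's best replies are P→B, Q→C, R→C, S→B, T→A; Player II's induced payoffs 3, 7, 15, 12, 17; outcome (A, T), payoffs (12, 17).
Player II gets 17 moving first and 19 moving second, so Player II prefers to move second.

second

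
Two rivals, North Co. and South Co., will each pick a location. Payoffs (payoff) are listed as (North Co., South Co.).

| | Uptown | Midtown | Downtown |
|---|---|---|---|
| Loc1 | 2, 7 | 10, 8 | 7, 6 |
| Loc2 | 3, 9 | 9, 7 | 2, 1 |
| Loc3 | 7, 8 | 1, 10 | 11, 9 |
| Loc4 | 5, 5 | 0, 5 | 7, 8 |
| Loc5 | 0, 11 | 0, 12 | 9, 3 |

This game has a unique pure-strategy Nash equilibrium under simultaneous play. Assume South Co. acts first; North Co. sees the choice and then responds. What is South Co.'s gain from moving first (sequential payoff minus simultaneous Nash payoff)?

1

North Co. best-responds to each possible South Co. move:
- Uptown: BR = Loc3, leader payoff 8.
- Midtown: BR = Loc1, leader payoff 8.
- Downtown: BR = Loc3, leader payoff 9.
Among 8, 8, 9, the best is 9 at Downtown. Subgame-perfect outcome: (Loc3, Downtown) with payoffs (11, 9).
Under simultaneous play:
North Co.'s best replies: Uptown→Loc3; Midtown→Loc1; Downtown→Loc3.
South Co.'s best replies: Loc1→Midtown; Loc2→Uptown; Loc3→Midtown; Loc4→Downtown; Loc5→Midtown.
Only (Loc1, Midtown) has each player best-responding; Nash payoffs (10, 8).
South Co.'s commitment gain: 9 − 8 = 1.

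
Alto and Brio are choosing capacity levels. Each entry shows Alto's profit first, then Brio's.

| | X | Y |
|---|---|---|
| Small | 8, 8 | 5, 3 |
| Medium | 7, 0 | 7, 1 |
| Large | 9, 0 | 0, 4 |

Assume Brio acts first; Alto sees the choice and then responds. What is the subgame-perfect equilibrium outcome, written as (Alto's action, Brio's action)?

Solve by backward induction (Brio leads).
- X: BR = Large, leader payoff 0.
- Y: BR = Medium, leader payoff 1.
Among 0, 1, the best is 1 at Y. Subgame-perfect outcome: (Medium, Y) with payoffs (7, 1).

(Medium, Y)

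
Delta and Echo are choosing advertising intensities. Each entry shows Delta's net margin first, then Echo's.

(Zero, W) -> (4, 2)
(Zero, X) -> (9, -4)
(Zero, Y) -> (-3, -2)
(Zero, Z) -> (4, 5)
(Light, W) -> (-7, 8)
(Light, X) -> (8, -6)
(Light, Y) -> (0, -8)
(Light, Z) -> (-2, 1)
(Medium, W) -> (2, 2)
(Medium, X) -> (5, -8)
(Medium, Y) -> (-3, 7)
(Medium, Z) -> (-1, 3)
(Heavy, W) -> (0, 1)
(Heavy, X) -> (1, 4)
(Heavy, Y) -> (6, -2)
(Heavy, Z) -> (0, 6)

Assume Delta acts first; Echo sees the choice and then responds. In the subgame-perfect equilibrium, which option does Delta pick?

Backward induction with Delta moving first.
- Zero: BR = Z, leader payoff 4.
- Light: BR = W, leader payoff -7.
- Medium: BR = Y, leader payoff -3.
- Heavy: BR = Z, leader payoff 0.
Delta's induced payoffs are 4, -7, -3, 0, so Delta commits to Zero. Subgame-perfect outcome: (Zero, Z) with payoffs (4, 5).

Zero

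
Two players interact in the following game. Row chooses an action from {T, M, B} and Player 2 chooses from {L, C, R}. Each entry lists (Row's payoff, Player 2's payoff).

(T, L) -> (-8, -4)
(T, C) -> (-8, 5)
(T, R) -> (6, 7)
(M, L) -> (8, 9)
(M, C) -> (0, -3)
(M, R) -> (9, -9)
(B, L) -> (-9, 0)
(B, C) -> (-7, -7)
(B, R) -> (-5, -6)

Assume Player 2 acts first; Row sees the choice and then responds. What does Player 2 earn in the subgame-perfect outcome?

9

Row best-responds to each possible Player 2 move:
- L: Row compares -8, 8, -9 and picks M; Player 2 would get 9.
- C: Row compares -8, 0, -7 and picks M; Player 2 would get -3.
- R: Row compares 6, 9, -5 and picks M; Player 2 would get -9.
Player 2's induced payoffs are 9, -3, -9, so Player 2 commits to L. Subgame-perfect outcome: (M, L) with payoffs (8, 9).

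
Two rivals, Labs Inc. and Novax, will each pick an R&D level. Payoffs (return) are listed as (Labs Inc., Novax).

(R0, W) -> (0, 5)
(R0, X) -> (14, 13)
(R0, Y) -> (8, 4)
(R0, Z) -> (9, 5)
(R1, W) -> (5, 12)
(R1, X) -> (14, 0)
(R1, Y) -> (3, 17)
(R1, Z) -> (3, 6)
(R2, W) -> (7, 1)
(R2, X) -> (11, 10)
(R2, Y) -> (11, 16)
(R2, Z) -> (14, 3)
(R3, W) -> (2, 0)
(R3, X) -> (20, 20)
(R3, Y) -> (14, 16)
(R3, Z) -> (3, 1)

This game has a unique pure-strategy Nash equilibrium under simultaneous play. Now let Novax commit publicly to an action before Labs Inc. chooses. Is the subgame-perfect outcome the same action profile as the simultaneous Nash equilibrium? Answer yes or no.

yes

Work backward from Labs Inc.'s decision.
- W → Labs Inc. plays R2 (best of 0, 5, 7, 2); Novax gets 1.
- X → Labs Inc. plays R3 (best of 14, 14, 11, 20); Novax gets 20.
- Y → Labs Inc. plays R3 (best of 8, 3, 11, 14); Novax gets 16.
- Z → Labs Inc. plays R2 (best of 9, 3, 14, 3); Novax gets 3.
Novax's induced payoffs are 1, 20, 16, 3, so Novax commits to X. Subgame-perfect outcome: (R3, X) with payoffs (20, 20).
For the simultaneous game, intersect best replies.
Labs Inc.'s best replies: W→R2; X→R3; Y→R3; Z→R2.
Novax's best replies: R0→X; R1→Y; R2→Y; R3→X.
The unique mutual best reply is (R3, X), giving (20, 20).
Sequential outcome (R3, X) coincides with the Nash profile (R3, X).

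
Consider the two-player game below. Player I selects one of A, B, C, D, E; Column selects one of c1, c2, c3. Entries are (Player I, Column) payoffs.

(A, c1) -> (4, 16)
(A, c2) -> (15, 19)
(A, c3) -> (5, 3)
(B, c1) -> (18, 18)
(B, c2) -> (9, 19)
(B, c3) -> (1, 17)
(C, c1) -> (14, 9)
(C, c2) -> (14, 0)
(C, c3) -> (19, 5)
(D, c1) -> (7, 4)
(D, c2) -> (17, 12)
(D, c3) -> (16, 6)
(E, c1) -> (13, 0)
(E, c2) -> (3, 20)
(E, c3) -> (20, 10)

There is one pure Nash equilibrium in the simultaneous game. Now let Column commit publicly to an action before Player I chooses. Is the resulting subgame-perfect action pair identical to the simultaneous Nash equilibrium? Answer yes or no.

Solve by backward induction (Column leads).
- c1 → Player I plays B (best of 4, 18, 14, 7, 13); Column gets 18.
- c2 → Player I plays D (best of 15, 9, 14, 17, 3); Column gets 12.
- c3 → Player I plays E (best of 5, 1, 19, 16, 20); Column gets 10.
Maximizing over 18, 12, 10, Column chooses c1. Subgame-perfect outcome: (B, c1) with payoffs (18, 18).
For the simultaneous game, intersect best replies.
Player I's best replies: c1→B; c2→D; c3→E.
Column's best replies: A→c2; B→c2; C→c1; D→c2; E→c2.
The unique mutual best reply is (D, c2), giving (17, 12).
Sequential outcome (B, c1) differs from the Nash profile (D, c2).

no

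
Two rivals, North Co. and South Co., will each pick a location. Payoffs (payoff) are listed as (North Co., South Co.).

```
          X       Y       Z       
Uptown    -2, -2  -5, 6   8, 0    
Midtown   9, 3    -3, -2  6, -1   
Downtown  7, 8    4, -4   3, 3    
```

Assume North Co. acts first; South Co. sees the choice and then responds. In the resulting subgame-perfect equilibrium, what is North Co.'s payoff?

Solve by backward induction (North Co. leads).
- Uptown: South Co. compares -2, 6, 0 and picks Y; North Co. would get -5.
- Midtown: South Co. compares 3, -2, -1 and picks X; North Co. would get 9.
- Downtown: South Co. compares 8, -4, 3 and picks X; North Co. would get 7.
Among -5, 9, 7, the best is 9 at Midtown. Subgame-perfect outcome: (Midtown, X) with payoffs (9, 3).

9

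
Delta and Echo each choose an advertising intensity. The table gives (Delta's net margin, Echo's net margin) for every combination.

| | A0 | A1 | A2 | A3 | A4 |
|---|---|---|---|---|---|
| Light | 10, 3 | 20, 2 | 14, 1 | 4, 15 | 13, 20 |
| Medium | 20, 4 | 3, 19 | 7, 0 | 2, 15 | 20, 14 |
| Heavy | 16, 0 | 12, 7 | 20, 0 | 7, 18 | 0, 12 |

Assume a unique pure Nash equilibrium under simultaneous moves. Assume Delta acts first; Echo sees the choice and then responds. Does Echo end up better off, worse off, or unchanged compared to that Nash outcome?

better off

Work backward from Echo's decision.
- Light: Echo compares 3, 2, 1, 15, 20 and picks A4; Delta would get 13.
- Medium: Echo compares 4, 19, 0, 15, 14 and picks A1; Delta would get 3.
- Heavy: Echo compares 0, 7, 0, 18, 12 and picks A3; Delta would get 7.
Among 13, 3, 7, the best is 13 at Light. Subgame-perfect outcome: (Light, A4) with payoffs (13, 20).
Under simultaneous play:
Delta's best replies: A0→Medium; A1→Light; A2→Heavy; A3→Heavy; A4→Medium.
Echo's best replies: Light→A4; Medium→A1; Heavy→A3.
Only (Heavy, A3) has each player best-responding; Nash payoffs (7, 18).
Echo earns 20 sequentially versus 18 at the Nash outcome: better off.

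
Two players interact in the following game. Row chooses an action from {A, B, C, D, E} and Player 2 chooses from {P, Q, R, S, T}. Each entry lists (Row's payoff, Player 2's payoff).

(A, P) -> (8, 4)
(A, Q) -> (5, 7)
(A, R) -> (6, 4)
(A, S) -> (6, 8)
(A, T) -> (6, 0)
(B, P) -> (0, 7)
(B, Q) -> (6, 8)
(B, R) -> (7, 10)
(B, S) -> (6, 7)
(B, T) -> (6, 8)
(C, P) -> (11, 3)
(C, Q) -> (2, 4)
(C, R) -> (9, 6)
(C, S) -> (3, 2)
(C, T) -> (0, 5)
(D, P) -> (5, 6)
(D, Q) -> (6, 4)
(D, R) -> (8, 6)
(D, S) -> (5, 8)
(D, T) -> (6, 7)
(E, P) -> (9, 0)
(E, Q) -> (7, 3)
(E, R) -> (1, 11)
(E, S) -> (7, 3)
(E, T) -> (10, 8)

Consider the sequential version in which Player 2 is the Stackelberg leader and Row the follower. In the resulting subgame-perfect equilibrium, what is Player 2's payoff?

8

Solve by backward induction (Player 2 leads).
- P → Row plays C (best of 8, 0, 11, 5, 9); Player 2 gets 3.
- Q → Row plays E (best of 5, 6, 2, 6, 7); Player 2 gets 3.
- R → Row plays C (best of 6, 7, 9, 8, 1); Player 2 gets 6.
- S → Row plays E (best of 6, 6, 3, 5, 7); Player 2 gets 3.
- T → Row plays E (best of 6, 6, 0, 6, 10); Player 2 gets 8.
Maximizing over 3, 3, 6, 3, 8, Player 2 chooses T. Subgame-perfect outcome: (E, T) with payoffs (10, 8).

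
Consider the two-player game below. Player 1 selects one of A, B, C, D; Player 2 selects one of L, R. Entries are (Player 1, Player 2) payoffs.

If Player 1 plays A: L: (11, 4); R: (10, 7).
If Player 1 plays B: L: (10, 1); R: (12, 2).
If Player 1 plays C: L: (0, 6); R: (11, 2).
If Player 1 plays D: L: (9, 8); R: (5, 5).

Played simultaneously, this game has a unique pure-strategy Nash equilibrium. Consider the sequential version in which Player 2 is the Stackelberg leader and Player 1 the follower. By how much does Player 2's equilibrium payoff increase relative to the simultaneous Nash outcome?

Work backward from Player 1's decision.
- L → Player 1 plays A (best of 11, 10, 0, 9); Player 2 gets 4.
- R → Player 1 plays B (best of 10, 12, 11, 5); Player 2 gets 2.
Maximizing over 4, 2, Player 2 chooses L. Subgame-perfect outcome: (A, L) with payoffs (11, 4).
Now find the simultaneous Nash equilibrium.
Player 1's best replies: L→A; R→B.
Player 2's best replies: A→R; B→R; C→L; D→L.
The unique mutual best reply is (B, R), giving (12, 2).
Player 2's commitment gain: 4 − 2 = 2.

2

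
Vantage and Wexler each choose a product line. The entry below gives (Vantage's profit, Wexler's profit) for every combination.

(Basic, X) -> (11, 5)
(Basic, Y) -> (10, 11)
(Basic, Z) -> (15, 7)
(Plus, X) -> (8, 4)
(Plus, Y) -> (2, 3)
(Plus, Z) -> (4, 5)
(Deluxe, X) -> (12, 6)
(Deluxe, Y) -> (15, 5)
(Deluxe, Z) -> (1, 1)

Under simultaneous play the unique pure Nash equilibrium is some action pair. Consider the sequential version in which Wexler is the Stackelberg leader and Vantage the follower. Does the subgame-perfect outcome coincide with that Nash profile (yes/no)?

Backward induction with Wexler moving first.
- X: Vantage compares 11, 8, 12 and picks Deluxe; Wexler would get 6.
- Y: Vantage compares 10, 2, 15 and picks Deluxe; Wexler would get 5.
- Z: Vantage compares 15, 4, 1 and picks Basic; Wexler would get 7.
Among 6, 5, 7, the best is 7 at Z. Subgame-perfect outcome: (Basic, Z) with payoffs (15, 7).
Now find the simultaneous Nash equilibrium.
Vantage's best replies: X→Deluxe; Y→Deluxe; Z→Basic.
Wexler's best replies: Basic→Y; Plus→Z; Deluxe→X.
Only (Deluxe, X) has each player best-responding; Nash payoffs (12, 6).
Sequential outcome (Basic, Z) differs from the Nash profile (Deluxe, X).

no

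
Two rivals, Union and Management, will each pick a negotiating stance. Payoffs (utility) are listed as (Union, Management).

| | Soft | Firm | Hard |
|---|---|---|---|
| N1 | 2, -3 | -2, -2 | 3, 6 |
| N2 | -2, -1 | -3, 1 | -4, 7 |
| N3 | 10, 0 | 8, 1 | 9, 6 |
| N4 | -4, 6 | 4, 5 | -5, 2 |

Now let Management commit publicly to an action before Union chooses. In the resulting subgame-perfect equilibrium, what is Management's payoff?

6

Solve by backward induction (Management leads).
- Soft → Union plays N3 (best of 2, -2, 10, -4); Management gets 0.
- Firm → Union plays N3 (best of -2, -3, 8, 4); Management gets 1.
- Hard → Union plays N3 (best of 3, -4, 9, -5); Management gets 6.
Maximizing over 0, 1, 6, Management chooses Hard. Subgame-perfect outcome: (N3, Hard) with payoffs (9, 6).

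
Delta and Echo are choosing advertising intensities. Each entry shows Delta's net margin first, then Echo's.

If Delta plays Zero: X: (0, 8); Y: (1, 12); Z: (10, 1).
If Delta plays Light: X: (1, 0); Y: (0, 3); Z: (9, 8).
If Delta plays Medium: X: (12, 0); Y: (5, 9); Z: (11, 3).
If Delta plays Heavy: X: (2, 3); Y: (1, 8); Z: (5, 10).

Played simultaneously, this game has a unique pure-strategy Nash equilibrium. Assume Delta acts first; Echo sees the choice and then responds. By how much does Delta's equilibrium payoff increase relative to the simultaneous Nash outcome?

Echo best-responds to each possible Delta move:
- Zero: Echo compares 8, 12, 1 and picks Y; Delta would get 1.
- Light: Echo compares 0, 3, 8 and picks Z; Delta would get 9.
- Medium: Echo compares 0, 9, 3 and picks Y; Delta would get 5.
- Heavy: Echo compares 3, 8, 10 and picks Z; Delta would get 5.
Delta's induced payoffs are 1, 9, 5, 5, so Delta commits to Light. Subgame-perfect outcome: (Light, Z) with payoffs (9, 8).
For the simultaneous game, intersect best replies.
Delta's best replies: X→Medium; Y→Medium; Z→Medium.
Echo's best replies: Zero→Y; Light→Z; Medium→Y; Heavy→Z.
Only (Medium, Y) has each player best-responding; Nash payoffs (5, 9).
Delta's commitment gain: 9 − 5 = 4.

4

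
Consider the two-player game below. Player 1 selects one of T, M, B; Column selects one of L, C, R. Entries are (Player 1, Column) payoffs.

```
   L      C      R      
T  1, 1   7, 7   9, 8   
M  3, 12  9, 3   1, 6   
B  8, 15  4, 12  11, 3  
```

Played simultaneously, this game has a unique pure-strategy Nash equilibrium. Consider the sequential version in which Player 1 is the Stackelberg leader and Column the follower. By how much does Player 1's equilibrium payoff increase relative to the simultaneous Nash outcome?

Backward induction with Player 1 moving first.
- T: BR = R, leader payoff 9.
- M: BR = L, leader payoff 3.
- B: BR = L, leader payoff 8.
Maximizing over 9, 3, 8, Player 1 chooses T. Subgame-perfect outcome: (T, R) with payoffs (9, 8).
Under simultaneous play:
Player 1's best replies: L→B; C→M; R→B.
Column's best replies: T→R; M→L; B→L.
Only (B, L) has each player best-responding; Nash payoffs (8, 15).
Player 1's commitment gain: 9 − 8 = 1.

1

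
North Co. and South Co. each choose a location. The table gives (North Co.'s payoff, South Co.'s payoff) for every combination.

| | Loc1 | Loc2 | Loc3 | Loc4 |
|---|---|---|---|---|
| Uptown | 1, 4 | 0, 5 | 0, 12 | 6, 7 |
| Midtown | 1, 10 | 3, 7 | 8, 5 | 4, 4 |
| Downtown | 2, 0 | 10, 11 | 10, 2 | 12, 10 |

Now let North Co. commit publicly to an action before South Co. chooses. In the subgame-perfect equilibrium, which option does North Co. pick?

Solve by backward induction (North Co. leads).
- Uptown → South Co. plays Loc3 (best of 4, 5, 12, 7); North Co. gets 0.
- Midtown → South Co. plays Loc1 (best of 10, 7, 5, 4); North Co. gets 1.
- Downtown → South Co. plays Loc2 (best of 0, 11, 2, 10); North Co. gets 10.
North Co.'s induced payoffs are 0, 1, 10, so North Co. commits to Downtown. Subgame-perfect outcome: (Downtown, Loc2) with payoffs (10, 11).

Downtown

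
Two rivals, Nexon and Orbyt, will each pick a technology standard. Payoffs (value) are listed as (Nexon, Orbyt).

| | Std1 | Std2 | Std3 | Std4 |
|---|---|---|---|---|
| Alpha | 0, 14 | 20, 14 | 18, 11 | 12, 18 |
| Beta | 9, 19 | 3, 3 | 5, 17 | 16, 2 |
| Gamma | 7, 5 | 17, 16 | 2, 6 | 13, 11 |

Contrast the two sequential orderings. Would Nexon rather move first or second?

If Nexon leads: Orbyt's best replies are Alpha→Std4, Beta→Std1, Gamma→Std2; Nexon's induced payoffs 12, 9, 17; outcome (Gamma, Std2), payoffs (17, 16).
If Orbyt leads: Nexon's best replies are Std1→Beta, Std2→Alpha, Std3→Alpha, Std4→Beta; Orbyt's induced payoffs 19, 14, 11, 2; outcome (Beta, Std1), payoffs (9, 19).
Nexon gets 17 moving first and 9 moving second, so Nexon prefers to move first.

first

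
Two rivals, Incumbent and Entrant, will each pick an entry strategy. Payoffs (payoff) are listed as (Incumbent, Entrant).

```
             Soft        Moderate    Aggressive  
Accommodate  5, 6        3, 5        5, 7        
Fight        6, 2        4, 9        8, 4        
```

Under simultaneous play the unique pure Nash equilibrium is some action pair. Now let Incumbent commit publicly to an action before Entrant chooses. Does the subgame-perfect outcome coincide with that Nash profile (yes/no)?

Solve by backward induction (Incumbent leads).
- Accommodate: BR = Aggressive, leader payoff 5.
- Fight: BR = Moderate, leader payoff 4.
Maximizing over 5, 4, Incumbent chooses Accommodate. Subgame-perfect outcome: (Accommodate, Aggressive) with payoffs (5, 7).
Now find the simultaneous Nash equilibrium.
Incumbent's best replies: Soft→Fight; Moderate→Fight; Aggressive→Fight.
Entrant's best replies: Accommodate→Aggressive; Fight→Moderate.
Only (Fight, Moderate) has each player best-responding; Nash payoffs (4, 9).
Sequential outcome (Accommodate, Aggressive) differs from the Nash profile (Fight, Moderate).

no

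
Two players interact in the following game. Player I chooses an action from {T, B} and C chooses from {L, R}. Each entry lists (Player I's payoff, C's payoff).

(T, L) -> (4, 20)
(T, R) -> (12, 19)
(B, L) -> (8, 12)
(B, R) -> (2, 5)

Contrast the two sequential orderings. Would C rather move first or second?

first

If Player I leads: C's best replies are T→L, B→L; Player I's induced payoffs 4, 8; outcome (B, L), payoffs (8, 12).
If C leads: Player I's best replies are L→B, R→T; C's induced payoffs 12, 19; outcome (T, R), payoffs (12, 19).
C gets 19 moving first and 12 moving second, so C prefers to move first.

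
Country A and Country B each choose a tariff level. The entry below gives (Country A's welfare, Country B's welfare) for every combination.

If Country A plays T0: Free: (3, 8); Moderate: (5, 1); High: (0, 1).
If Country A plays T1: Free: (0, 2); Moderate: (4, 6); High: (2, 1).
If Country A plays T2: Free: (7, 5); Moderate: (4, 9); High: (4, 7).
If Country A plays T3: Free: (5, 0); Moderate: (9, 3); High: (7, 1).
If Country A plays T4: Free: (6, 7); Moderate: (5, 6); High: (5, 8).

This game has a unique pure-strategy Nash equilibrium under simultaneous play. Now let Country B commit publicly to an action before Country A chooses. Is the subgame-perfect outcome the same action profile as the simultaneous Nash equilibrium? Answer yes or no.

Solve by backward induction (Country B leads).
- Free: Country A compares 3, 0, 7, 5, 6 and picks T2; Country B would get 5.
- Moderate: Country A compares 5, 4, 4, 9, 5 and picks T3; Country B would get 3.
- High: Country A compares 0, 2, 4, 7, 5 and picks T3; Country B would get 1.
Among 5, 3, 1, the best is 5 at Free. Subgame-perfect outcome: (T2, Free) with payoffs (7, 5).
Under simultaneous play:
Country A's best replies: Free→T2; Moderate→T3; High→T3.
Country B's best replies: T0→Free; T1→Moderate; T2→Moderate; T3→Moderate; T4→High.
Only (T3, Moderate) has each player best-responding; Nash payoffs (9, 3).
Sequential outcome (T2, Free) differs from the Nash profile (T3, Moderate).

no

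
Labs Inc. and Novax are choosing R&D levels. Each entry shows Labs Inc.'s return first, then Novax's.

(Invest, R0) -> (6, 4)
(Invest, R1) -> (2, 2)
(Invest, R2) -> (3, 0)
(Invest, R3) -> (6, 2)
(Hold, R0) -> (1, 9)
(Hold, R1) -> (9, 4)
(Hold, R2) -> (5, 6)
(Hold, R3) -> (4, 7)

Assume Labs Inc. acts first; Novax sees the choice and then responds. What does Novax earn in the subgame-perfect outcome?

Solve by backward induction (Labs Inc. leads).
- Invest → Novax plays R0 (best of 4, 2, 0, 2); Labs Inc. gets 6.
- Hold → Novax plays R0 (best of 9, 4, 6, 7); Labs Inc. gets 1.
Among 6, 1, the best is 6 at Invest. Subgame-perfect outcome: (Invest, R0) with payoffs (6, 4).

4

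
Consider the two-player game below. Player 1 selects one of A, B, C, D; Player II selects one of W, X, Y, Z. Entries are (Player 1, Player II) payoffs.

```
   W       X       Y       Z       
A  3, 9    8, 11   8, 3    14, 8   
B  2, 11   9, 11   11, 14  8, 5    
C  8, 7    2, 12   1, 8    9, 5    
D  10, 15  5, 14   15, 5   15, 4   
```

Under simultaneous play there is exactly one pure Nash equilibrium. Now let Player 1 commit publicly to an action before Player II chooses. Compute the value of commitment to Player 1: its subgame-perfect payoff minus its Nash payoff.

Player II best-responds to each possible Player 1 move:
- A: BR = X, leader payoff 8.
- B: BR = Y, leader payoff 11.
- C: BR = X, leader payoff 2.
- D: BR = W, leader payoff 10.
Maximizing over 8, 11, 2, 10, Player 1 chooses B. Subgame-perfect outcome: (B, Y) with payoffs (11, 14).
Now find the simultaneous Nash equilibrium.
Player 1's best replies: W→D; X→B; Y→D; Z→D.
Player II's best replies: A→X; B→Y; C→X; D→W.
The unique mutual best reply is (D, W), giving (10, 15).
Player 1's commitment gain: 11 − 10 = 1.

1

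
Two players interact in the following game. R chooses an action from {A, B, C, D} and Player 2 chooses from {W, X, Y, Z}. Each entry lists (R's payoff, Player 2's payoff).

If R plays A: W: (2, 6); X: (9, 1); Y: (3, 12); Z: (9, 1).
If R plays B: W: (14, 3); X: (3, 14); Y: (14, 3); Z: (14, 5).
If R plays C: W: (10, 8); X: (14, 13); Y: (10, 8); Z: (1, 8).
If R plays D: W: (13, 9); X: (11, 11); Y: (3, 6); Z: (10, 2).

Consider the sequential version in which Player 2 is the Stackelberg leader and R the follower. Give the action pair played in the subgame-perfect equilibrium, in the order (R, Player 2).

(C, X)

Solve by backward induction (Player 2 leads).
- W: R compares 2, 14, 10, 13 and picks B; Player 2 would get 3.
- X: R compares 9, 3, 14, 11 and picks C; Player 2 would get 13.
- Y: R compares 3, 14, 10, 3 and picks B; Player 2 would get 3.
- Z: R compares 9, 14, 1, 10 and picks B; Player 2 would get 5.
Player 2's induced payoffs are 3, 13, 3, 5, so Player 2 commits to X. Subgame-perfect outcome: (C, X) with payoffs (14, 13).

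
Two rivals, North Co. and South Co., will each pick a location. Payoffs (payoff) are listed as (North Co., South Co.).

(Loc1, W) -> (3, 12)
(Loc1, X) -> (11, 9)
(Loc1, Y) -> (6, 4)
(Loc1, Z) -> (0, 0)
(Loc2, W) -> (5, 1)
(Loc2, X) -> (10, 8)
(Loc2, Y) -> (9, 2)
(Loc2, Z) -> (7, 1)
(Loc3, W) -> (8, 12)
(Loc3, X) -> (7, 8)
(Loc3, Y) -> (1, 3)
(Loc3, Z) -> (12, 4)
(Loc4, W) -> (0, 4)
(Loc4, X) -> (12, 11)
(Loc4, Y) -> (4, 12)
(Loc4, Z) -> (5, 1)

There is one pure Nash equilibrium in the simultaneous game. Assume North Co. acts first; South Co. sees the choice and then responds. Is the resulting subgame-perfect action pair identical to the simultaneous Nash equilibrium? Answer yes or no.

Backward induction with North Co. moving first.
- Loc1: BR = W, leader payoff 3.
- Loc2: BR = X, leader payoff 10.
- Loc3: BR = W, leader payoff 8.
- Loc4: BR = Y, leader payoff 4.
North Co.'s induced payoffs are 3, 10, 8, 4, so North Co. commits to Loc2. Subgame-perfect outcome: (Loc2, X) with payoffs (10, 8).
Under simultaneous play:
North Co.'s best replies: W→Loc3; X→Loc4; Y→Loc2; Z→Loc3.
South Co.'s best replies: Loc1→W; Loc2→X; Loc3→W; Loc4→Y.
The unique mutual best reply is (Loc3, W), giving (8, 12).
Sequential outcome (Loc2, X) differs from the Nash profile (Loc3, W).

no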